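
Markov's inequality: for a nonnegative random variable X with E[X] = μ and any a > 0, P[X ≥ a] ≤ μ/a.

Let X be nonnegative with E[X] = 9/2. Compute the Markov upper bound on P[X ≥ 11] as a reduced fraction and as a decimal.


μ = E[X] = 9/2, a = 11.
Markov: P[X ≥ 11] ≤ μ/a = (9/2)/11 = 9/22.
Numerically: ≈ 0.40909.
(Since a = 11 > μ = 4.50000, the bound 9/22 is < 1 and informative.)

P[X ≥ 11] ≤ 9/22 ≈ 0.40909.


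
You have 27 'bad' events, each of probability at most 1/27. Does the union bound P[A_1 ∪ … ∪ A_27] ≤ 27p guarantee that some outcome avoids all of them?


Union bound: P[∪_{i=1}^{27} A_i] ≤ Σ_i P[A_i] ≤ 27·p = 27·(1/27) = 1.
Numerically: 1 ≈ 1.00000.
Is 1 < 1? NO.
Since the bound 1 is ≥ 1, the union bound is uninformative here; it does NOT by itself certify existence.

27·p = 1 ≈ 1.00000; existence NOT certified by the union bound.


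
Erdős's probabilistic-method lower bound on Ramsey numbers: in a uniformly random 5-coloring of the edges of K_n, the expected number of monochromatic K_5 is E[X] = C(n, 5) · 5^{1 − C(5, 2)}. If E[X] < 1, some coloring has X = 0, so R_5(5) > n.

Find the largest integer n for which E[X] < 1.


We need C(n, 5) · 5^{1 − 10} < 1, i.e. C(n, 5) < 5^{10 − 1} = 1953125.
Check values of n near the boundary:
  n = 44: C(44, 5) = 1086008; 1086008 < 1953125? YES
  n = 45: C(45, 5) = 1221759; 1221759 < 1953125? YES
  n = 46: C(46, 5) = 1370754; 1370754 < 1953125? YES
  n = 47: C(47, 5) = 1533939; 1533939 < 1953125? YES
  n = 48: C(48, 5) = 1712304; 1712304 < 1953125? YES
  n = 49: C(49, 5) = 1906884; 1906884 < 1953125? YES
  n = 50: C(50, 5) = 2118760; 2118760 < 1953125? NO
  n = 51: C(51, 5) = 2349060; 2349060 < 1953125? NO
  n = 52: C(52, 5) = 2598960; 2598960 < 1953125? NO
The largest n with C(n, 5) < 1953125 is n = 49 (where E[X] = 1906884/1953125 ≈ 0.97632). Hence R_5(5) > 49, i.e. R_5(5) ≥ 50.

Largest n = 49; hence R_5(5) > 49.


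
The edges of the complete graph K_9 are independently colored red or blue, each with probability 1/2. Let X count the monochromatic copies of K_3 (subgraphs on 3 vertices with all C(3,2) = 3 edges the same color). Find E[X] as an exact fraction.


Let X = Σ_S X_S over the C(9, 3) = 84 subsets S of size 3, where X_S = 1 if the K_3 on S is monochromatic.
For a fixed S, the K_3 on S has C(3, 2) = 3 edges. P[all 3 edges red] = (1/2)^3, and likewise for blue, so P[monochromatic] = 2·(1/2)^3 = 2^{1 − 3} = 1/4.
By linearity: E[X] = C(9, 3) · 2^{1 − 3} = 84 · 1/4 = 21.
Numerically: E[X] ≈ 21.000.

E[X] = C(9,3)·2^(1−C(3,2)) = 21 ≈ 21.000.


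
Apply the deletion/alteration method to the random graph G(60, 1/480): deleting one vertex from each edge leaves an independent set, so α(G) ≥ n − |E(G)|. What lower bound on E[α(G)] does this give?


E[|E(G)|] = C(60, 2)·p = 1770 · (1/480) = 59/16.
E[α(G)] ≥ n − E[|E(G)|] = 60 − 59/16 = 901/16.
Numerically: ≈ 56.312500.
(This is only a lower bound; the true E[α(G)] may be larger.)

E[α(G)] ≥ 901/16 ≈ 56.312500.


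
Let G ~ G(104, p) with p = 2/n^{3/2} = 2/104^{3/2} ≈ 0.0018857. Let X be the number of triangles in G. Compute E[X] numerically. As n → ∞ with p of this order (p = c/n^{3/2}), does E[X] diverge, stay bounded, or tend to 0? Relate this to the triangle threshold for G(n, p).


Number of potential triangles: C(104, 3) = 182104.
Each occurs with probability p³ ≈ (0.0018857)³ ≈ 6.7056358e-09.
By linearity: E[X] = C(104, 3)·p³ ≈ 182104 · 6.7056358e-09 ≈ 0.00122.
Since α = 3/2 > 1, p = c/n^{3/2} = o(1/n) is below the triangle threshold p ~ 1/n. Asymptotically E[X] ~ (c³/6)·n^{3(1−α)} = (2³/6)·n^{-1.5} → 0, so by Markov's inequality G has no triangles w.h.p.

E[X] ≈ 0.00122; in regime p = Θ(1/n^{3/2}) E[X] tends to 0 (below the triangle threshold p ~ 1/n).


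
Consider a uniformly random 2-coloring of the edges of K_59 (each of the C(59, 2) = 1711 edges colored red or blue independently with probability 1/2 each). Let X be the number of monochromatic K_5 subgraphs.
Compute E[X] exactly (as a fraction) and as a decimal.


Let X = Σ_S X_S over the C(59, 5) = 5006386 subsets S of size 5, where X_S = 1 if the K_5 on S is monochromatic.
For a fixed S, the K_5 on S has C(5, 2) = 10 edges. P[all 10 edges red] = (1/2)^10, and likewise for blue, so P[monochromatic] = 2·(1/2)^10 = 2^{1 − 10} = 1/512.
Summing: E[X] = C(59, 5) · 2^{1 − 10} = 5006386 · 1/512 = 2503193/256.
Numerically: E[X] ≈ 9778.0977.

E[X] = C(59,5)·2^(1−C(5,2)) = 2503193/256 ≈ 9778.0977.


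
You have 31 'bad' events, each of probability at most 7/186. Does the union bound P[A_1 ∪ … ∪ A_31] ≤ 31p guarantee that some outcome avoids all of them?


Union bound: P[∪_{i=1}^{31} A_i] ≤ Σ_i P[A_i] ≤ 31·p = 31·(7/186) = 7/6.
Numerically: 7/6 ≈ 1.1666667.
Is 7/6 < 1? NO.
Since the bound 7/6 is ≥ 1, the union bound is uninformative here; it does NOT by itself certify existence.

31·p = 7/6 ≈ 1.1666667; existence NOT certified by the union bound.


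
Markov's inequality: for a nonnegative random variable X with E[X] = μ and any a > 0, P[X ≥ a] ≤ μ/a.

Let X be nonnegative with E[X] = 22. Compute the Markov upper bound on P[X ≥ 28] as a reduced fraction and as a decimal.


μ = E[X] = 22, a = 28.
Markov: P[X ≥ 28] ≤ μ/a = (22)/28 = 11/14.
Numerically: ≈ 0.785714.
(Since a = 28 > μ = 22.000000, the bound 11/14 is < 1 and informative.)

P[X ≥ 28] ≤ 11/14 ≈ 0.785714.


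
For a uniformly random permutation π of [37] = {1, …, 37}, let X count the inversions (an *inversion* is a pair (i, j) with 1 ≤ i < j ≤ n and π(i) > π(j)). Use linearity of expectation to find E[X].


Write X = Σ X_I over the C(37, 2) = 666 pairs i < j, with X_I the indicator of one inversion.
There are 666 indicators.
For each fixed pair i < j, the values π(i) and π(j) are two distinct elements of {1, …, 37} in uniformly random order; by symmetry P[π(i) > π(j)] = 1/2.
By linearity: E[X] = 666 · (1/2) = C(37, 2) · (1/2) = 666/2 = 333 ≈ 333.000000.

E[X] = 333 = 333.000000.


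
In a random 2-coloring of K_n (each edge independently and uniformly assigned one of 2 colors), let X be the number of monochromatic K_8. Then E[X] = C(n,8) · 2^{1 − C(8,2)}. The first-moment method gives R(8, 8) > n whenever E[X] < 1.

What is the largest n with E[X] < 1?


We need C(n, 8) · 2^{1 − 28} < 1, i.e. C(n, 8) < 2^{28 − 1} = 134217728.
Check values of n near the boundary:
  n = 38: C(38, 8) = 48903492; 48903492 < 134217728? YES
  n = 39: C(39, 8) = 61523748; 61523748 < 134217728? YES
  n = 40: C(40, 8) = 76904685; 76904685 < 134217728? YES
  n = 41: C(41, 8) = 95548245; 95548245 < 134217728? YES
  n = 42: C(42, 8) = 118030185; 118030185 < 134217728? YES
  n = 43: C(43, 8) = 145008513; 145008513 < 134217728? NO
  n = 44: C(44, 8) = 177232627; 177232627 < 134217728? NO
The largest n with C(n, 8) < 134217728 is n = 42 (where E[X] = 118030185/134217728 ≈ 0.879). Hence R(8, 8) > 42, i.e. R(8, 8) ≥ 43.

Largest n = 42; hence R(8, 8) > 42.


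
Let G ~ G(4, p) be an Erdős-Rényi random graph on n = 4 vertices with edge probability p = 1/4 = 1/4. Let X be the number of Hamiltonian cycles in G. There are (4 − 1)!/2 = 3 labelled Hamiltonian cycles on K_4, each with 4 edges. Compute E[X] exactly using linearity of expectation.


K_4 has (4 − 1)!/2 = 3 labelled Hamiltonian cycles.
For each such Hamiltonian cycle H, let X_H = 1 if all 4 edges of H are present in G. Then P[X_H = 1] = p^{4} = (1/4)^{4} = 1/256.
By linearity: E[X] = Σ_H E[X_H] = 3 · p^{4} = 3 · 1/256 = 3/256.
Numerically: E[X] ≈ 0.01172.

E[X] = 3 · (1/4)^{4} = 3/256 ≈ 0.01172.


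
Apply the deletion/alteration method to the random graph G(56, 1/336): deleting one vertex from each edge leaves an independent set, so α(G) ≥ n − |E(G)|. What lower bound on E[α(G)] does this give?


E[|E(G)|] = C(56, 2)·p = 1540 · (1/336) = 55/12.
E[α(G)] ≥ n − E[|E(G)|] = 56 − 55/12 = 617/12.
Numerically: ≈ 51.41667.
(This is only a lower bound; the true E[α(G)] may be larger.)

E[α(G)] ≥ 617/12 ≈ 51.41667.


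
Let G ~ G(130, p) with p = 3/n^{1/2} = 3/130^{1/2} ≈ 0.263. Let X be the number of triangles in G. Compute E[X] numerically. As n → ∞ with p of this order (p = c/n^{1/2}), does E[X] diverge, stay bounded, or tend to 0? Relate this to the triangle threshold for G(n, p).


Number of potential triangles: C(130, 3) = 357760.
Each occurs with probability p³ ≈ (0.263)³ ≈ 1.82158e-02.
By linearity: E[X] = C(130, 3)·p³ ≈ 357760 · 1.82158e-02 ≈ 6516.892.
Since α = 1/2 < 1, p = c/n^{1/2} ≫ 1/n is above the triangle threshold p ~ 1/n. Asymptotically E[X] ~ (c³/6)·n^{3(1−α)} = (3³/6)·n^{1.5} → ∞; triangles are abundant w.h.p.

E[X] ≈ 6516.892; in regime p = Θ(1/n^{1/2}) E[X] diverges (above the triangle threshold p ~ 1/n).


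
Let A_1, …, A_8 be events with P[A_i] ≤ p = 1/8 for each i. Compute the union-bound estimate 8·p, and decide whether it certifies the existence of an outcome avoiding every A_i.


Union bound: P[∪_{i=1}^{8} A_i] ≤ Σ_i P[A_i] ≤ 8·p = 8·(1/8) = 1.
Numerically: 1 ≈ 1.000000.
Is 1 < 1? NO.
Since the bound 1 is ≥ 1, the union bound is uninformative here; it does NOT by itself certify existence.

8·p = 1 ≈ 1.000000; existence NOT certified by the union bound.


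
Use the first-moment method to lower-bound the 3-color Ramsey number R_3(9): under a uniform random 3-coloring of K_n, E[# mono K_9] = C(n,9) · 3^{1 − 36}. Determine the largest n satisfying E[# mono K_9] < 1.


We need C(n, 9) · 3^{1 − 36} < 1, i.e. C(n, 9) < 3^{36 − 1} = 50031545098999707.
Check values of n near the boundary:
  n = 300: C(300, 9) = 48052241692154700; 48052241692154700 < 50031545098999707? YES
  n = 301: C(301, 9) = 49533303936090975; 49533303936090975 < 50031545098999707? YES
  n = 302: C(302, 9) = 51054804739588650; 51054804739588650 < 50031545098999707? NO
The largest n with C(n, 9) < 50031545098999707 is n = 301 (where E[X] = 16511101312030325/16677181699666569 ≈ 0.99004). Hence R_3(9) > 301, i.e. R_3(9) ≥ 302.

Largest n = 301; hence R_3(9) > 301.


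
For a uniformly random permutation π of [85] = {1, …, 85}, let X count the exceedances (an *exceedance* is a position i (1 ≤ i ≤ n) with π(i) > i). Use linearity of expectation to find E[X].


Write X = Σ_{i=1}^{85} X_i, where X_i = 1_{π(i) > i}.
For each fixed i, π(i) is uniform over {1, …, 85} (marginal of a uniform permutation), so P[π(i) > i] = (n − i)/n. Summing: Σ_{i=1}^{85} (n − i)/n = (0 + 1 + … + 84)/85 = 85(85 − 1)/(2·85) = (85 − 1)/2.
Hence E[X] = Σ_{i=1}^{85} (85 − i)/85 = 42 ≈ 42.0000.

E[X] = 42 = 42.0000.


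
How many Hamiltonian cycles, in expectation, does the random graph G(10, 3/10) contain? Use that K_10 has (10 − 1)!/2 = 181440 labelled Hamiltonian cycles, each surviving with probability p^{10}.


K_10 has (10 − 1)!/2 = 181440 labelled Hamiltonian cycles.
For each such Hamiltonian cycle H, let X_H = 1 if all 10 edges of H are present in G. Then P[X_H = 1] = p^{10} = (3/10)^{10} = 59049/10000000000.
By linearity: E[X] = Σ_H E[X_H] = 181440 · p^{10} = 181440 · 59049/10000000000 = 33480783/31250000.
Numerically: E[X] ≈ 1.07139.

E[X] = 181440 · (3/10)^{10} = 33480783/31250000 ≈ 1.07139.


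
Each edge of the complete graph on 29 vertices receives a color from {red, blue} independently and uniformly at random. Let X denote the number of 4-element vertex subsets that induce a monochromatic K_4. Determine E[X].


Let X = Σ_S X_S over the C(29, 4) = 23751 subsets S of size 4, where X_S = 1 if the K_4 on S is monochromatic.
For a fixed S, the K_4 on S has C(4, 2) = 6 edges. P[all 6 edges red] = (1/2)^6, and likewise for blue, so P[monochromatic] = 2·(1/2)^6 = 2^{1 − 6} = 1/32.
By linearity: E[X] = C(29, 4) · 2^{1 − 6} = 23751 · 1/32 = 23751/32.
Numerically: E[X] ≈ 742.218750.

E[X] = C(29,4)·2^(1−C(4,2)) = 23751/32 ≈ 742.218750.


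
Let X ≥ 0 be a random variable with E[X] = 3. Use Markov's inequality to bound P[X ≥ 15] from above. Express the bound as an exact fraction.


μ = E[X] = 3, a = 15.
Markov: P[X ≥ 15] ≤ μ/a = (3)/15 = 1/5.
Numerically: ≈ 0.20000.
(Since a = 15 > μ = 3.00000, the bound 1/5 is < 1 and informative.)

P[X ≥ 15] ≤ 1/5 ≈ 0.20000.


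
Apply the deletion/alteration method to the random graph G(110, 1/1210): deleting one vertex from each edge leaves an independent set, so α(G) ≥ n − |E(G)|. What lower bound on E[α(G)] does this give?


E[|E(G)|] = C(110, 2)·p = 5995 · (1/1210) = 109/22.
E[α(G)] ≥ n − E[|E(G)|] = 110 − 109/22 = 2311/22.
Numerically: ≈ 105.045455.
(This is only a lower bound; the true E[α(G)] may be larger.)

E[α(G)] ≥ 2311/22 ≈ 105.045455.


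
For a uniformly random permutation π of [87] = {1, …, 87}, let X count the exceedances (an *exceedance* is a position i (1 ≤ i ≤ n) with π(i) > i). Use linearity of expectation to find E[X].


Write X = Σ_{i=1}^{87} X_i, where X_i = 1_{π(i) > i}.
For each fixed i, π(i) is uniform over {1, …, 87} (marginal of a uniform permutation), so P[π(i) > i] = (n − i)/n. Summing: Σ_{i=1}^{87} (n − i)/n = (0 + 1 + … + 86)/87 = 87(87 − 1)/(2·87) = (87 − 1)/2.
Hence E[X] = Σ_{i=1}^{87} (87 − i)/87 = 43 ≈ 43.0000.

E[X] = 43 = 43.0000.


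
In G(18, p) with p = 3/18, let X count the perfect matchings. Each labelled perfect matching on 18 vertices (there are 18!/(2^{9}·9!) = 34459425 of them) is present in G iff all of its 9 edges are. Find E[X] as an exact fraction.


K_18 has 18!/(2^{9}·9!) = 34459425 labelled perfect matchings.
For each such perfect matching H, let X_H = 1 if all 9 edges of H are present in G. Then P[X_H = 1] = p^{9} = (1/6)^{9} = 1/10077696.
By linearity: E[X] = Σ_H E[X_H] = 34459425 · p^{9} = 34459425 · 1/10077696 = 425425/124416.
Numerically: E[X] ≈ 3.42.

E[X] = 34459425 · (1/6)^{9} = 425425/124416 ≈ 3.42.


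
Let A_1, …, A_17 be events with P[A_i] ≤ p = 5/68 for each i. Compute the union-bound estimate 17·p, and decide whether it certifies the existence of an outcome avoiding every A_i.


Union bound: P[∪_{i=1}^{17} A_i] ≤ Σ_i P[A_i] ≤ 17·p = 17·(5/68) = 5/4.
Numerically: 5/4 ≈ 1.250000.
Is 5/4 < 1? NO.
Since the bound 5/4 is ≥ 1, the union bound is uninformative here; it does NOT by itself certify existence.

17·p = 5/4 ≈ 1.250000; existence NOT certified by the union bound.


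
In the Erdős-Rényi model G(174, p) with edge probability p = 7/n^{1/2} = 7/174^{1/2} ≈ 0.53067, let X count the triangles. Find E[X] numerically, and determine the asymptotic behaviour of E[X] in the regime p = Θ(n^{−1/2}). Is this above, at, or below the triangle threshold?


Number of potential triangles: C(174, 3) = 862924.
Each occurs with probability p³ ≈ (0.53067)³ ≈ 1.4944117e-01.
By linearity: E[X] = C(174, 3)·p³ ≈ 862924 · 1.4944117e-01 ≈ 128956.36878.
Since α = 1/2 < 1, p = c/n^{1/2} ≫ 1/n is above the triangle threshold p ~ 1/n. Asymptotically E[X] ~ (c³/6)·n^{3(1−α)} = (7³/6)·n^{1.5} → ∞; triangles are abundant w.h.p.

E[X] ≈ 128956.36878; in regime p = Θ(1/n^{1/2}) E[X] diverges (above the triangle threshold p ~ 1/n).


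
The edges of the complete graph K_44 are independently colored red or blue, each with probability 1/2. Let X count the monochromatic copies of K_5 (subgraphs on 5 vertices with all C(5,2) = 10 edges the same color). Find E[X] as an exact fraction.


Let X = Σ_S X_S over the C(44, 5) = 1086008 subsets S of size 5, where X_S = 1 if the K_5 on S is monochromatic.
For a fixed S, the K_5 on S has C(5, 2) = 10 edges. P[all 10 edges red] = (1/2)^10, and likewise for blue, so P[monochromatic] = 2·(1/2)^10 = 2^{1 − 10} = 1/512.
By linearity of expectation: E[X] = C(44, 5) · 2^{1 − 10} = 1086008 · 1/512 = 135751/64.
Numerically: E[X] ≈ 2121.1094.

E[X] = C(44,5)·2^(1−C(5,2)) = 135751/64 ≈ 2121.1094.


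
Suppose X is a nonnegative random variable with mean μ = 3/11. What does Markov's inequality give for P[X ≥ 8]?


μ = E[X] = 3/11, a = 8.
Markov: P[X ≥ 8] ≤ μ/a = (3/11)/8 = 3/88.
Numerically: ≈ 0.034.
(Since a = 8 > μ = 0.273, the bound 3/88 is < 1 and informative.)

P[X ≥ 8] ≤ 3/88 ≈ 0.034.


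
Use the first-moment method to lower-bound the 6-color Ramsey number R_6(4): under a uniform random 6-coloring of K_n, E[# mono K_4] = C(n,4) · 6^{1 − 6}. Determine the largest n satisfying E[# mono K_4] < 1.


We need C(n, 4) · 6^{1 − 6} < 1, i.e. C(n, 4) < 6^{6 − 1} = 7776.
Check values of n near the boundary:
  n = 17: C(17, 4) = 2380; 2380 < 7776? YES
  n = 18: C(18, 4) = 3060; 3060 < 7776? YES
  n = 19: C(19, 4) = 3876; 3876 < 7776? YES
  n = 20: C(20, 4) = 4845; 4845 < 7776? YES
  n = 21: C(21, 4) = 5985; 5985 < 7776? YES
  n = 22: C(22, 4) = 7315; 7315 < 7776? YES
  n = 23: C(23, 4) = 8855; 8855 < 7776? NO
The largest n with C(n, 4) < 7776 is n = 22 (where E[X] = 7315/7776 ≈ 0.94072). Hence R_6(4) > 22, i.e. R_6(4) ≥ 23.

Largest n = 22; hence R_6(4) > 22.


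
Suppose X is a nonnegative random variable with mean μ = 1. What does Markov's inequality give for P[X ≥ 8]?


μ = E[X] = 1, a = 8.
Markov: P[X ≥ 8] ≤ μ/a = (1)/8 = 1/8.
Numerically: ≈ 0.125000.
(Since a = 8 > μ = 1.000000, the bound 1/8 is < 1 and informative.)

P[X ≥ 8] ≤ 1/8 ≈ 0.125000.


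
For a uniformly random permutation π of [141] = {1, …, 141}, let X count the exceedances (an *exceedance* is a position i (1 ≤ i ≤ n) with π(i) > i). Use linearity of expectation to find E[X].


Write X = Σ_{i=1}^{141} X_i, where X_i = 1_{π(i) > i}.
For each fixed i, π(i) is uniform over {1, …, 141} (marginal of a uniform permutation), so P[π(i) > i] = (n − i)/n. Summing: Σ_{i=1}^{141} (n − i)/n = (0 + 1 + … + 140)/141 = 141(141 − 1)/(2·141) = (141 − 1)/2.
Hence E[X] = Σ_{i=1}^{141} (141 − i)/141 = 70 ≈ 70.000.

E[X] = 70 = 70.000.


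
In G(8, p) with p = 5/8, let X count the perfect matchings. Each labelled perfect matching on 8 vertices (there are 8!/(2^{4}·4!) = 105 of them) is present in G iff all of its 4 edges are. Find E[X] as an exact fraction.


K_8 has 8!/(2^{4}·4!) = 105 labelled perfect matchings.
For each such perfect matching H, let X_H = 1 if all 4 edges of H are present in G. Then P[X_H = 1] = p^{4} = (5/8)^{4} = 625/4096.
By linearity: E[X] = Σ_H E[X_H] = 105 · p^{4} = 105 · 625/4096 = 65625/4096.
Numerically: E[X] ≈ 16.02.

E[X] = 105 · (5/8)^{4} = 65625/4096 ≈ 16.02.


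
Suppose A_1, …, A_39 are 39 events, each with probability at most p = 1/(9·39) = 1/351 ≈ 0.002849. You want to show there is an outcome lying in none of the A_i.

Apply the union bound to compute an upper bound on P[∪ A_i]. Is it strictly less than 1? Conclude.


Union bound: P[∪_{i=1}^{39} A_i] ≤ Σ_i P[A_i] ≤ 39·p = 39·(1/351) = 1/9.
Numerically: 1/9 ≈ 0.111111.
Is 1/9 < 1? YES.
Since P[∪ A_i] ≤ 1/9 < 1, the complement has P[∩ A_i^c] ≥ 1 − 1/9 = 8/9 > 0, so some outcome avoids every A_i.

39·p = 1/9 ≈ 0.111111; existence CERTIFIED by the union bound.


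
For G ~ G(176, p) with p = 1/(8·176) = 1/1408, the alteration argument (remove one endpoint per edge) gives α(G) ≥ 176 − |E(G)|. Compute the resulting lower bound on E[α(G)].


E[|E(G)|] = C(176, 2)·p = 15400 · (1/1408) = 175/16.
E[α(G)] ≥ n − E[|E(G)|] = 176 − 175/16 = 2641/16.
Numerically: ≈ 165.062.
(This is only a lower bound; the true E[α(G)] may be larger.)

E[α(G)] ≥ 2641/16 ≈ 165.062.


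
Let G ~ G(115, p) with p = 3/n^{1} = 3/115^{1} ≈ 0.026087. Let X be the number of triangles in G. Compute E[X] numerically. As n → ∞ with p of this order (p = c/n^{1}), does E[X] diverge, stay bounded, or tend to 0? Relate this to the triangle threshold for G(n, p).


Number of potential triangles: C(115, 3) = 246905.
Each occurs with probability p³ ≈ (0.026087)³ ≈ 1.7752938e-05.
By linearity: E[X] = C(115, 3)·p³ ≈ 246905 · 1.7752938e-05 ≈ 4.38329.
Here α = 1, so p = 3/n is exactly at the triangle threshold p ~ 1/n. Asymptotically E[X] → c³/6 = 3³/6 = 9/2 ≈ 4.50000, a bounded constant. In this regime the triangle count is asymptotically Poisson(c³/6).

E[X] ≈ 4.38329; in regime p = Θ(1/n^{1}) E[X] stays bounded (at the triangle threshold p ~ 1/n).


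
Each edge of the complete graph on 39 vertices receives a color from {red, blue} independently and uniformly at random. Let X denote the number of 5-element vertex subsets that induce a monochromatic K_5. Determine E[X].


Let X = Σ_S X_S over the C(39, 5) = 575757 subsets S of size 5, where X_S = 1 if the K_5 on S is monochromatic.
For a fixed S, the K_5 on S has C(5, 2) = 10 edges. P[all 10 edges red] = (1/2)^10, and likewise for blue, so P[monochromatic] = 2·(1/2)^10 = 2^{1 − 10} = 1/512.
By linearity: E[X] = C(39, 5) · 2^{1 − 10} = 575757 · 1/512 = 575757/512.
Numerically: E[X] ≈ 1124.52539.

E[X] = C(39,5)·2^(1−C(5,2)) = 575757/512 ≈ 1124.52539.


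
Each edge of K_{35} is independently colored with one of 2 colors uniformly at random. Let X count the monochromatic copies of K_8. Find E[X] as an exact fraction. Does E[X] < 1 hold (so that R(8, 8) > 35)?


E[X] = C(35, 8) · 2^{1 − 28} = 23535820 · 2^{−27} = 23535820/134217728.
As a reduced fraction: E[X] = 5883955/33554432 ≈ 0.1754.
Is E[X] < 1? YES.
Since E[X] < 1, there exists a 2-coloring of K_{35} with no monochromatic K_8; hence R(8, 8) > 35.

E[X] = 5883955/33554432 ≈ 0.1754; E[X] < 1, so R(8, 8) > 35.


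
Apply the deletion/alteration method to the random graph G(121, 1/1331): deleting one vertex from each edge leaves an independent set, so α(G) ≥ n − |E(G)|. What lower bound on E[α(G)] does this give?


E[|E(G)|] = C(121, 2)·p = 7260 · (1/1331) = 60/11.
E[α(G)] ≥ n − E[|E(G)|] = 121 − 60/11 = 1271/11.
Numerically: ≈ 115.545455.
(This is only a lower bound; the true E[α(G)] may be larger.)

E[α(G)] ≥ 1271/11 ≈ 115.545455.


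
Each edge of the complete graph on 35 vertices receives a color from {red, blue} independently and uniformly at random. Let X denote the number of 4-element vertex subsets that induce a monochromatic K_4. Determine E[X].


Let X = Σ_S X_S over the C(35, 4) = 52360 subsets S of size 4, where X_S = 1 if the K_4 on S is monochromatic.
For a fixed S, the K_4 on S has C(4, 2) = 6 edges. P[all 6 edges red] = (1/2)^6, and likewise for blue, so P[monochromatic] = 2·(1/2)^6 = 2^{1 − 6} = 1/32.
By linearity: E[X] = C(35, 4) · 2^{1 − 6} = 52360 · 1/32 = 6545/4.
Numerically: E[X] ≈ 1636.25000.

E[X] = C(35,4)·2^(1−C(4,2)) = 6545/4 ≈ 1636.25000.


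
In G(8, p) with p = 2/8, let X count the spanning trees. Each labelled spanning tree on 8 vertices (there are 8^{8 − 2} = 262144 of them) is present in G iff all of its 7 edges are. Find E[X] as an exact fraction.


K_8 has 8^{8 − 2} = 262144 labelled spanning trees.
For each such spanning tree H, let X_H = 1 if all 7 edges of H are present in G. Then P[X_H = 1] = p^{7} = (1/4)^{7} = 1/16384.
Summing the indicators: E[X] = Σ_H E[X_H] = 262144 · p^{7} = 262144 · 1/16384 = 16.
Numerically: E[X] ≈ 16.

E[X] = 262144 · (1/4)^{7} = 16 ≈ 16.


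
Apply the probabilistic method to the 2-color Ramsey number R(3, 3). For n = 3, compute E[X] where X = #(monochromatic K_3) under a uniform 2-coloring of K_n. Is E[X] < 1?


E[X] = C(3, 3) · 2^{1 − 3} = 1 · 2^{−2} = 1/4.
As a reduced fraction: E[X] = 1/4 ≈ 0.2500.
Is E[X] < 1? YES.
Since E[X] < 1, there exists a 2-coloring of K_{3} with no monochromatic K_3; hence R(3, 3) > 3.

E[X] = 1/4 ≈ 0.2500; E[X] < 1, so R(3, 3) > 3.


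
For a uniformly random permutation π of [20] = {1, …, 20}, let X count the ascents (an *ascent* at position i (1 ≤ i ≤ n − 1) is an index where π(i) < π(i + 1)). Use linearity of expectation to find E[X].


Write X = Σ X_I over i = 1, …, 19, with X_I the indicator of one ascent.
There are 19 indicators.
For each fixed i, the pair (π(i), π(i+1)) is a uniformly random ordered pair of distinct values from {1, …, 20}; by symmetry P[π(i) < π(i+1)] = 1/2.
By linearity: E[X] = 19 · (1/2) = (20 − 1) · (1/2) = 19/2 ≈ 9.500.

E[X] = 19/2 = 9.500.


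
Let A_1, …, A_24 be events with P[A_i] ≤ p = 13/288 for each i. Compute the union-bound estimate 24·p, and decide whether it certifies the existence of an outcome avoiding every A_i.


Union bound: P[∪_{i=1}^{24} A_i] ≤ Σ_i P[A_i] ≤ 24·p = 24·(13/288) = 13/12.
Numerically: 13/12 ≈ 1.0833.
Is 13/12 < 1? NO.
Since the bound 13/12 is ≥ 1, the union bound is uninformative here; it does NOT by itself certify existence.

24·p = 13/12 ≈ 1.0833; existence NOT certified by the union bound.


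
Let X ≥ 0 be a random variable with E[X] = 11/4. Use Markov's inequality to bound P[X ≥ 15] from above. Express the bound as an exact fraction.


μ = E[X] = 11/4, a = 15.
Markov: P[X ≥ 15] ≤ μ/a = (11/4)/15 = 11/60.
Numerically: ≈ 0.18333.
(Since a = 15 > μ = 2.75000, the bound 11/60 is < 1 and informative.)

P[X ≥ 15] ≤ 11/60 ≈ 0.18333.


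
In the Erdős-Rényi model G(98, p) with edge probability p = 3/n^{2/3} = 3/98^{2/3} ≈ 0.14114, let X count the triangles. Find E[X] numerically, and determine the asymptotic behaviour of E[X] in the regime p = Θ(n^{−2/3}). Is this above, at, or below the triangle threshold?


Number of potential triangles: C(98, 3) = 152096.
Each occurs with probability p³ ≈ (0.14114)³ ≈ 2.8113286e-03.
By linearity: E[X] = C(98, 3)·p³ ≈ 152096 · 2.8113286e-03 ≈ 427.59184.
Since α = 2/3 < 1, p = c/n^{2/3} ≫ 1/n is above the triangle threshold p ~ 1/n. Asymptotically E[X] ~ (c³/6)·n^{3(1−α)} = (3³/6)·n^{1} → ∞; triangles are abundant w.h.p.

E[X] ≈ 427.59184; in regime p = Θ(1/n^{2/3}) E[X] diverges (above the triangle threshold p ~ 1/n).


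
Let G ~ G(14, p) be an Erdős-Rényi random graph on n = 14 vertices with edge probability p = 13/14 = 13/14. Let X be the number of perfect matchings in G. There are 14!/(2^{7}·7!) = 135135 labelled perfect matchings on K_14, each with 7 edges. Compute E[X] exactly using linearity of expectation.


K_14 has 14!/(2^{7}·7!) = 135135 labelled perfect matchings.
For each such perfect matching H, let X_H = 1 if all 7 edges of H are present in G. Then P[X_H = 1] = p^{7} = (13/14)^{7} = 62748517/105413504.
By linearity of expectation: E[X] = Σ_H E[X_H] = 135135 · p^{7} = 135135 · 62748517/105413504 = 1211360120685/15059072.
Numerically: E[X] ≈ 80441.

E[X] = 135135 · (13/14)^{7} = 1211360120685/15059072 ≈ 80441.


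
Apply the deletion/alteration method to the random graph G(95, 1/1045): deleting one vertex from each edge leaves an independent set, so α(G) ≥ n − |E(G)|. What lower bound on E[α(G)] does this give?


E[|E(G)|] = C(95, 2)·p = 4465 · (1/1045) = 47/11.
E[α(G)] ≥ n − E[|E(G)|] = 95 − 47/11 = 998/11.
Numerically: ≈ 90.727.
(This is only a lower bound; the true E[α(G)] may be larger.)

E[α(G)] ≥ 998/11 ≈ 90.727.


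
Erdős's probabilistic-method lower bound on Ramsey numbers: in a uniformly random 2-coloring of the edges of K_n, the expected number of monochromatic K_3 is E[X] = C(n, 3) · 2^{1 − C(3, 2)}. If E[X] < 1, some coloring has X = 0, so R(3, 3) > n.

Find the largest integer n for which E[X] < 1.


We need C(n, 3) · 2^{1 − 3} < 1, i.e. C(n, 3) < 2^{3 − 1} = 4.
Check values of n near the boundary:
  n = 3: C(3, 3) = 1; 1 < 4? YES
  n = 4: C(4, 3) = 4; 4 < 4? NO
  n = 5: C(5, 3) = 10; 10 < 4? NO
  n = 6: C(6, 3) = 20; 20 < 4? NO
The largest n with C(n, 3) < 4 is n = 3 (where E[X] = 1/4 ≈ 0.2500). Hence R(3, 3) > 3, i.e. R(3, 3) ≥ 4.

Largest n = 3; hence R(3, 3) > 3.


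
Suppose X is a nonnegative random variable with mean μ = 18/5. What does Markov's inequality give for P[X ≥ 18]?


μ = E[X] = 18/5, a = 18.
Markov: P[X ≥ 18] ≤ μ/a = (18/5)/18 = 1/5.
Numerically: ≈ 0.200000.
(Since a = 18 > μ = 3.600000, the bound 1/5 is < 1 and informative.)

P[X ≥ 18] ≤ 1/5 ≈ 0.200000.


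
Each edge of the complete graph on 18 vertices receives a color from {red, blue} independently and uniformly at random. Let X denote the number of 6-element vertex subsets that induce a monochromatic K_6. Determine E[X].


Let X = Σ_S X_S over the C(18, 6) = 18564 subsets S of size 6, where X_S = 1 if the K_6 on S is monochromatic.
For a fixed S, the K_6 on S has C(6, 2) = 15 edges. P[all 15 edges red] = (1/2)^15, and likewise for blue, so P[monochromatic] = 2·(1/2)^15 = 2^{1 − 15} = 1/16384.
By linearity: E[X] = C(18, 6) · 2^{1 − 15} = 18564 · 1/16384 = 4641/4096.
Numerically: E[X] ≈ 1.133.

E[X] = C(18,6)·2^(1−C(6,2)) = 4641/4096 ≈ 1.133.


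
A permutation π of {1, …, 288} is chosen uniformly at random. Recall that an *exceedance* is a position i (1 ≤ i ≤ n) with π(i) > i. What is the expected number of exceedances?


Write X = Σ_{i=1}^{288} X_i, where X_i = 1_{π(i) > i}.
For each fixed i, π(i) is uniform over {1, …, 288} (marginal of a uniform permutation), so P[π(i) > i] = (n − i)/n. Summing: Σ_{i=1}^{288} (n − i)/n = (0 + 1 + … + 287)/288 = 288(288 − 1)/(2·288) = (288 − 1)/2.
Hence E[X] = Σ_{i=1}^{288} (288 − i)/288 = 287/2 ≈ 143.500.

E[X] = 287/2 = 143.500.


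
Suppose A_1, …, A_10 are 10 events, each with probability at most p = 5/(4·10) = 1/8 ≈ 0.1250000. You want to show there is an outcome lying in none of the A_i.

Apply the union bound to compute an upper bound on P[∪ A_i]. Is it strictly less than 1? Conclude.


Union bound: P[∪_{i=1}^{10} A_i] ≤ Σ_i P[A_i] ≤ 10·p = 10·(1/8) = 5/4.
Numerically: 5/4 ≈ 1.2500000.
Is 5/4 < 1? NO.
Since the bound 5/4 is ≥ 1, the union bound is uninformative here; it does NOT by itself certify existence.

10·p = 5/4 ≈ 1.2500000; existence NOT certified by the union bound.


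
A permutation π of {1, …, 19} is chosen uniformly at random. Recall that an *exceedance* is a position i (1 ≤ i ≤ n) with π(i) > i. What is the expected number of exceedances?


Write X = Σ_{i=1}^{19} X_i, where X_i = 1_{π(i) > i}.
For each fixed i, π(i) is uniform over {1, …, 19} (marginal of a uniform permutation), so P[π(i) > i] = (n − i)/n. Summing: Σ_{i=1}^{19} (n − i)/n = (0 + 1 + … + 18)/19 = 19(19 − 1)/(2·19) = (19 − 1)/2.
Hence E[X] = Σ_{i=1}^{19} (19 − i)/19 = 9 ≈ 9.0000.

E[X] = 9 = 9.0000.


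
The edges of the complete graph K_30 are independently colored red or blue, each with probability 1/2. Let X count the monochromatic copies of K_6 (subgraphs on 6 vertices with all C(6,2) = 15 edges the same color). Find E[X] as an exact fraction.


Let X = Σ_S X_S over the C(30, 6) = 593775 subsets S of size 6, where X_S = 1 if the K_6 on S is monochromatic.
For a fixed S, the K_6 on S has C(6, 2) = 15 edges. P[all 15 edges red] = (1/2)^15, and likewise for blue, so P[monochromatic] = 2·(1/2)^15 = 2^{1 − 15} = 1/16384.
Summing: E[X] = C(30, 6) · 2^{1 − 15} = 593775 · 1/16384 = 593775/16384.
Numerically: E[X] ≈ 36.241150.

E[X] = C(30,6)·2^(1−C(6,2)) = 593775/16384 ≈ 36.241150.


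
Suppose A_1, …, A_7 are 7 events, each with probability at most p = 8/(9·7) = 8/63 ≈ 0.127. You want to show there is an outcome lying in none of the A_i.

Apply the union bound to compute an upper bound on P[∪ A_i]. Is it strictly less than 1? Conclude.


Union bound: P[∪_{i=1}^{7} A_i] ≤ Σ_i P[A_i] ≤ 7·p = 7·(8/63) = 8/9.
Numerically: 8/9 ≈ 0.889.
Is 8/9 < 1? YES.
Since P[∪ A_i] ≤ 8/9 < 1, the complement has P[∩ A_i^c] ≥ 1 − 8/9 = 1/9 > 0, so some outcome avoids every A_i.

7·p = 8/9 ≈ 0.889; existence CERTIFIED by the union bound.


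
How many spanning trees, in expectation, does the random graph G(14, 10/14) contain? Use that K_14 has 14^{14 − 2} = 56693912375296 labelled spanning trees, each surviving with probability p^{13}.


K_14 has 14^{14 − 2} = 56693912375296 labelled spanning trees.
For each such spanning tree H, let X_H = 1 if all 13 edges of H are present in G. Then P[X_H = 1] = p^{13} = (5/7)^{13} = 1220703125/96889010407.
By linearity of expectation: E[X] = Σ_H E[X_H] = 56693912375296 · p^{13} = 56693912375296 · 1220703125/96889010407 = 5000000000000/7.
Numerically: E[X] ≈ 7.143e+11.

E[X] = 56693912375296 · (5/7)^{13} = 5000000000000/7 ≈ 7.143e+11.


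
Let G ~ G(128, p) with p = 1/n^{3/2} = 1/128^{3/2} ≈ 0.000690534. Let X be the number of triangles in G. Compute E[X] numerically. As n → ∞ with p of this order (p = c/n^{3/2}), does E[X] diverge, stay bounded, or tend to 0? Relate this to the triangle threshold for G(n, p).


Number of potential triangles: C(128, 3) = 341376.
Each occurs with probability p³ ≈ (0.000690534)³ ≈ 3.29272254e-10.
By linearity: E[X] = C(128, 3)·p³ ≈ 341376 · 3.29272254e-10 ≈ 0.000112.
Since α = 3/2 > 1, p = c/n^{3/2} = o(1/n) is below the triangle threshold p ~ 1/n. Asymptotically E[X] ~ (c³/6)·n^{3(1−α)} = (1³/6)·n^{-1.5} → 0, so by Markov's inequality G has no triangles w.h.p.

E[X] ≈ 0.000112; in regime p = Θ(1/n^{3/2}) E[X] tends to 0 (below the triangle threshold p ~ 1/n).


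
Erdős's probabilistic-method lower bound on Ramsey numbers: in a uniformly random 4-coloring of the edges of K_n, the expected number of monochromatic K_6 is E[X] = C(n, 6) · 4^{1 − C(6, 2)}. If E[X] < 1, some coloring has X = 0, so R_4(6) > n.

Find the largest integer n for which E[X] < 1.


We need C(n, 6) · 4^{1 − 15} < 1, i.e. C(n, 6) < 4^{15 − 1} = 268435456.
Check values of n near the boundary:
  n = 74: C(74, 6) = 185250786; 185250786 < 268435456? YES
  n = 75: C(75, 6) = 201359550; 201359550 < 268435456? YES
  n = 76: C(76, 6) = 218618940; 218618940 < 268435456? YES
  n = 77: C(77, 6) = 237093780; 237093780 < 268435456? YES
  n = 78: C(78, 6) = 256851595; 256851595 < 268435456? YES
  n = 79: C(79, 6) = 277962685; 277962685 < 268435456? NO
The largest n with C(n, 6) < 268435456 is n = 78 (where E[X] = 256851595/268435456 ≈ 0.9568468). Hence R_4(6) > 78, i.e. R_4(6) ≥ 79.

Largest n = 78; hence R_4(6) > 78.


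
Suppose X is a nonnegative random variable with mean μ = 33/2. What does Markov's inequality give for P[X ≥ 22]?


μ = E[X] = 33/2, a = 22.
Markov: P[X ≥ 22] ≤ μ/a = (33/2)/22 = 3/4.
Numerically: ≈ 0.7500.
(Since a = 22 > μ = 16.5000, the bound 3/4 is < 1 and informative.)

P[X ≥ 22] ≤ 3/4 ≈ 0.7500.


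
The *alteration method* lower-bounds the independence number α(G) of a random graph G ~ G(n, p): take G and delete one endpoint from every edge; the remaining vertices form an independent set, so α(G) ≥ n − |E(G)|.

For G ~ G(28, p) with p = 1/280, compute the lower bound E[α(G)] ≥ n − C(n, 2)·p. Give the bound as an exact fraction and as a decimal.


E[|E(G)|] = C(28, 2)·p = 378 · (1/280) = 27/20.
E[α(G)] ≥ n − E[|E(G)|] = 28 − 27/20 = 533/20.
Numerically: ≈ 26.6500.
(This is only a lower bound; the true E[α(G)] may be larger.)

E[α(G)] ≥ 533/20 ≈ 26.6500.


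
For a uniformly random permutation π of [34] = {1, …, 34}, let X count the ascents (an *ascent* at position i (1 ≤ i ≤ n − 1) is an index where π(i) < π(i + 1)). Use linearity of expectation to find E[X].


Write X = Σ X_I over i = 1, …, 33, with X_I the indicator of one ascent.
There are 33 indicators.
For each fixed i, the pair (π(i), π(i+1)) is a uniformly random ordered pair of distinct values from {1, …, 34}; by symmetry P[π(i) < π(i+1)] = 1/2.
By linearity: E[X] = 33 · (1/2) = (34 − 1) · (1/2) = 33/2 ≈ 16.5000.

E[X] = 33/2 = 16.5000.


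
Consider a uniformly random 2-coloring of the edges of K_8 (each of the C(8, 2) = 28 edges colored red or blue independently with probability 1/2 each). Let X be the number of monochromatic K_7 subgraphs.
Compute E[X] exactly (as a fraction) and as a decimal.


Let X = Σ_S X_S over the C(8, 7) = 8 subsets S of size 7, where X_S = 1 if the K_7 on S is monochromatic.
For a fixed S, the K_7 on S has C(7, 2) = 21 edges. P[all 21 edges red] = (1/2)^21, and likewise for blue, so P[monochromatic] = 2·(1/2)^21 = 2^{1 − 21} = 1/1048576.
By linearity: E[X] = C(8, 7) · 2^{1 − 21} = 8 · 1/1048576 = 1/131072.
Numerically: E[X] ≈ 0.000008.

E[X] = C(8,7)·2^(1−C(7,2)) = 1/131072 ≈ 0.000008.


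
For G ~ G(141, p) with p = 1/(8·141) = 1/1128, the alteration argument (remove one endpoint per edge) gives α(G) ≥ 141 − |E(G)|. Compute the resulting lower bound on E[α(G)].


E[|E(G)|] = C(141, 2)·p = 9870 · (1/1128) = 35/4.
E[α(G)] ≥ n − E[|E(G)|] = 141 − 35/4 = 529/4.
Numerically: ≈ 132.25000.
(This is only a lower bound; the true E[α(G)] may be larger.)

E[α(G)] ≥ 529/4 ≈ 132.25000.


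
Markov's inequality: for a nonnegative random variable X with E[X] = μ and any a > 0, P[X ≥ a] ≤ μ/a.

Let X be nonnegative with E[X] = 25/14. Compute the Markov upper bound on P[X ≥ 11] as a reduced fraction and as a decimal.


μ = E[X] = 25/14, a = 11.
Markov: P[X ≥ 11] ≤ μ/a = (25/14)/11 = 25/154.
Numerically: ≈ 0.162338.
(Since a = 11 > μ = 1.785714, the bound 25/154 is < 1 and informative.)

P[X ≥ 11] ≤ 25/154 ≈ 0.162338.


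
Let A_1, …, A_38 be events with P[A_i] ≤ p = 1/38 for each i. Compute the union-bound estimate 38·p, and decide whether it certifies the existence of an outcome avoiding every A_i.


Union bound: P[∪_{i=1}^{38} A_i] ≤ Σ_i P[A_i] ≤ 38·p = 38·(1/38) = 1.
Numerically: 1 ≈ 1.000.
Is 1 < 1? NO.
Since the bound 1 is ≥ 1, the union bound is uninformative here; it does NOT by itself certify existence.

38·p = 1 ≈ 1.000; existence NOT certified by the union bound.


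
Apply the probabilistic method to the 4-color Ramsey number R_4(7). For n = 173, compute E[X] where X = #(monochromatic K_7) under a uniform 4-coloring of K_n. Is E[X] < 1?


E[X] = C(173, 7) · 4^{1 − 21} = 813769676772 · 4^{−20} = 813769676772/1099511627776.
As a reduced fraction: E[X] = 203442419193/274877906944 ≈ 0.7401192.
Is E[X] < 1? YES.
Since E[X] < 1, there exists a 4-coloring of K_{173} with no monochromatic K_7; hence R_4(7) > 173.

E[X] = 203442419193/274877906944 ≈ 0.7401192; E[X] < 1, so R_4(7) > 173.


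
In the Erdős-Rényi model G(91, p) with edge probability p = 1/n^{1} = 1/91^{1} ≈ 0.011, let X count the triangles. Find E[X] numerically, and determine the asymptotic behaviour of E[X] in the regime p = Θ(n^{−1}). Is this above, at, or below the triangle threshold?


Number of potential triangles: C(91, 3) = 121485.
Each occurs with probability p³ ≈ (0.011)³ ≈ 1.32701e-06.
By linearity: E[X] = C(91, 3)·p³ ≈ 121485 · 1.32701e-06 ≈ 0.161.
Here α = 1, so p = 1/n is exactly at the triangle threshold p ~ 1/n. Asymptotically E[X] → c³/6 = 1³/6 = 1/6 ≈ 0.167, a bounded constant. In this regime the triangle count is asymptotically Poisson(c³/6).

E[X] ≈ 0.161; in regime p = Θ(1/n^{1}) E[X] stays bounded (at the triangle threshold p ~ 1/n).


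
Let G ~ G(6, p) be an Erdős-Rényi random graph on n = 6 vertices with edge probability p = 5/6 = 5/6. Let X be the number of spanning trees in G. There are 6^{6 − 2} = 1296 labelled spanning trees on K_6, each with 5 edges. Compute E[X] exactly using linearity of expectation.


K_6 has 6^{6 − 2} = 1296 labelled spanning trees.
For each such spanning tree H, let X_H = 1 if all 5 edges of H are present in G. Then P[X_H = 1] = p^{5} = (5/6)^{5} = 3125/7776.
By linearity: E[X] = Σ_H E[X_H] = 1296 · p^{5} = 1296 · 3125/7776 = 3125/6.
Numerically: E[X] ≈ 521.

E[X] = 1296 · (5/6)^{5} = 3125/6 ≈ 521.


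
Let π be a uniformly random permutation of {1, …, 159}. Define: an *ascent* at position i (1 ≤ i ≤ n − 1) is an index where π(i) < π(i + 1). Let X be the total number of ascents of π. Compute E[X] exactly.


Write X = Σ X_I over i = 1, …, 158, with X_I the indicator of one ascent.
There are 158 indicators.
For each fixed i, the pair (π(i), π(i+1)) is a uniformly random ordered pair of distinct values from {1, …, 159}; by symmetry P[π(i) < π(i+1)] = 1/2.
By linearity: E[X] = 158 · (1/2) = (159 − 1) · (1/2) = 79 ≈ 79.000.

E[X] = 79 = 79.000.
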